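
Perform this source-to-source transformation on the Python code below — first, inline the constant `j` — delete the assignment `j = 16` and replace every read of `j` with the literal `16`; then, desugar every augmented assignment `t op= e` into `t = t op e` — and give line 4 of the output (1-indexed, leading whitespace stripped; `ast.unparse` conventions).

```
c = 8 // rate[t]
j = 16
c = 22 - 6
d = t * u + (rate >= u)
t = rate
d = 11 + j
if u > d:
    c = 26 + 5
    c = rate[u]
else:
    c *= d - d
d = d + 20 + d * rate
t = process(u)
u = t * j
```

t = rate

Transformed code:
c = 8 // rate[t]
c = 22 - 6
d = t * u + (rate >= u)
t = rate
d = 11 + 16
if u > d:
    c = 26 + 5
    c = rate[u]
else:
    c = c * (d - d)
d = d + 20 + d * rate
t = process(u)
u = t * 16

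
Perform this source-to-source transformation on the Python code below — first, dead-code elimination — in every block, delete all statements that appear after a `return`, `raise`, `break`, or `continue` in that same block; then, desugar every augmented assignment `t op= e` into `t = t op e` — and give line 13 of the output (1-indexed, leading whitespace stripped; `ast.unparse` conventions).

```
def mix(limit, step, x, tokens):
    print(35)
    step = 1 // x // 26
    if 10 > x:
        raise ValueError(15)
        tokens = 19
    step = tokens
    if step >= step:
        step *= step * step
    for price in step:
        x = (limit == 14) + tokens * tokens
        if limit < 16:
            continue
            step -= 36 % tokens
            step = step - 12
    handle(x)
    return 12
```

handle(x)

Transformed code:
def mix(limit, step, x, tokens):
    print(35)
    step = 1 // x // 26
    if 10 > x:
        raise ValueError(15)
    step = tokens
    if step >= step:
        step = step * (step * step)
    for price in step:
        x = (limit == 14) + tokens * tokens
        if limit < 16:
            continue
    handle(x)
    return 12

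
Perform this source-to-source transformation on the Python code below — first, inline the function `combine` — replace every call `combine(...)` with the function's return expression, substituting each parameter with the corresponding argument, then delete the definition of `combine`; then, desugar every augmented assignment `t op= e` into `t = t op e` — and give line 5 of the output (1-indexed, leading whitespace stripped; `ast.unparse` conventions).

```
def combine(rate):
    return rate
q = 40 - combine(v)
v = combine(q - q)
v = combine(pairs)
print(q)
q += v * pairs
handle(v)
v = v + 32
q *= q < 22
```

Transformed code:
q = 40 - v
v = q - q
v = pairs
print(q)
q = q + v * pairs
handle(v)
v = v + 32
q = q * (q < 22)

q = q + v * pairs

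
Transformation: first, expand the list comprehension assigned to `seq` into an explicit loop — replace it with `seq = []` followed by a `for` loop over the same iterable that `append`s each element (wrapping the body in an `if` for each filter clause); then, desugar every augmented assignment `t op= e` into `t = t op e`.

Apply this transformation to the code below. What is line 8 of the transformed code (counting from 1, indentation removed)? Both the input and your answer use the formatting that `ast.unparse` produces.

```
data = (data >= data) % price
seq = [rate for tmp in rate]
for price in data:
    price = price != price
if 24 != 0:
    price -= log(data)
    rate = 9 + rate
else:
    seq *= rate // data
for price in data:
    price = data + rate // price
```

Transformed code:
data = (data >= data) % price
seq = []
for tmp in rate:
    seq.append(rate)
for price in data:
    price = price != price
if 24 != 0:
    price = price - log(data)
    rate = 9 + rate
else:
    seq = seq * (rate // data)
for price in data:
    price = data + rate // price

price = price - log(data)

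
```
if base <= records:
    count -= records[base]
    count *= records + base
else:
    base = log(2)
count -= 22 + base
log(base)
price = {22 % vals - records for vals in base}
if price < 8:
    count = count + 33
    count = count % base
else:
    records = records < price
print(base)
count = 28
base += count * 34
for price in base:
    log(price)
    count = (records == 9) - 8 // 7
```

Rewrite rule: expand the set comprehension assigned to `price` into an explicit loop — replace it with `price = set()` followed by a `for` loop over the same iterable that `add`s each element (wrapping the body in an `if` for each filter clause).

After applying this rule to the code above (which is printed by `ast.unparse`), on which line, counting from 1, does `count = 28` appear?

Transformed code:
if base <= records:
    count -= records[base]
    count *= records + base
else:
    base = log(2)
count -= 22 + base
log(base)
price = set()
for vals in base:
    price.add(22 % vals - records)
if price < 8:
    count = count + 33
    count = count % base
else:
    records = records < price
print(base)
count = 28
base += count * 34
for price in base:
    log(price)
    count = (records == 9) - 8 // 7

17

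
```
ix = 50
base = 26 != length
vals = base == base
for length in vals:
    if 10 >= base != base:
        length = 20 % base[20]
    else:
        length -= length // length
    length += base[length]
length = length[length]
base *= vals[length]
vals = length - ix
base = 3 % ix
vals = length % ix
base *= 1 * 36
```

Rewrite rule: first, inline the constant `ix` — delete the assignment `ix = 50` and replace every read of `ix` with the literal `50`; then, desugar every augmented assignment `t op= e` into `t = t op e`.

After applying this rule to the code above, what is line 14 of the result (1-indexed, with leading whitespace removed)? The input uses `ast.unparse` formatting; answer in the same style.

base = base * (1 * 36)

Transformed code:
base = 26 != length
vals = base == base
for length in vals:
    if 10 >= base != base:
        length = 20 % base[20]
    else:
        length = length - length // length
    length = length + base[length]
length = length[length]
base = base * vals[length]
vals = length - 50
base = 3 % 50
vals = length % 50
base = base * (1 * 36)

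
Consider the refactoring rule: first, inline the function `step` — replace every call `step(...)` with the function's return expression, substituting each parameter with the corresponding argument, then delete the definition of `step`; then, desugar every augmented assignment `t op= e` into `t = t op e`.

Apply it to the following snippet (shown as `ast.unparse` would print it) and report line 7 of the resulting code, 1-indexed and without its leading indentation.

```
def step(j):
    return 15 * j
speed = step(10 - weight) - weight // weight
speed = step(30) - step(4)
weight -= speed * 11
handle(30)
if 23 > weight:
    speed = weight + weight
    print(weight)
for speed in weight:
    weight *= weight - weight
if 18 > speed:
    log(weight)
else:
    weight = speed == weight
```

print(weight)

Transformed code:
speed = 15 * (10 - weight) - weight // weight
speed = 15 * 30 - 15 * 4
weight = weight - speed * 11
handle(30)
if 23 > weight:
    speed = weight + weight
    print(weight)
for speed in weight:
    weight = weight * (weight - weight)
if 18 > speed:
    log(weight)
else:
    weight = speed == weight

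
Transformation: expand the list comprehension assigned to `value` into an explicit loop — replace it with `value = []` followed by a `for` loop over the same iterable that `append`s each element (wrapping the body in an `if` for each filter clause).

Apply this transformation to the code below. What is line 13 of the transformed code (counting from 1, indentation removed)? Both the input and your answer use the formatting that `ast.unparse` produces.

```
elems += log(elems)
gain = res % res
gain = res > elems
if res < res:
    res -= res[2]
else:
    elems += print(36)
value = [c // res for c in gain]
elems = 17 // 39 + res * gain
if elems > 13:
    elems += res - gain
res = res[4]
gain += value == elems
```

elems += res - gain

Transformed code:
elems += log(elems)
gain = res % res
gain = res > elems
if res < res:
    res -= res[2]
else:
    elems += print(36)
value = []
for c in gain:
    value.append(c // res)
elems = 17 // 39 + res * gain
if elems > 13:
    elems += res - gain
res = res[4]
gain += value == elems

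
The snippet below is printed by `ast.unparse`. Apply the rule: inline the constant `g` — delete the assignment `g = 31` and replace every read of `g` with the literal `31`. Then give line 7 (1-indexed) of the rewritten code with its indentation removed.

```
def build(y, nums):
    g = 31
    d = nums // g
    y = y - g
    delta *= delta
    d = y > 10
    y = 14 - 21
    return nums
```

return nums

Transformed code:
def build(y, nums):
    d = nums // 31
    y = y - 31
    delta *= delta
    d = y > 10
    y = 14 - 21
    return nums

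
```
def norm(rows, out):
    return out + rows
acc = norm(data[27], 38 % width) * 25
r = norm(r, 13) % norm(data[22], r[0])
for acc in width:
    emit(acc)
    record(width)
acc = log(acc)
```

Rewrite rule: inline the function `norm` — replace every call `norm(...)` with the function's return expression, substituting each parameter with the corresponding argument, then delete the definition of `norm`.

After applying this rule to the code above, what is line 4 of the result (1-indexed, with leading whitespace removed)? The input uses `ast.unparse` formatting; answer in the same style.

emit(acc)

Transformed code:
acc = (38 % width + data[27]) * 25
r = (13 + r) % (r[0] + data[22])
for acc in width:
    emit(acc)
    record(width)
acc = log(acc)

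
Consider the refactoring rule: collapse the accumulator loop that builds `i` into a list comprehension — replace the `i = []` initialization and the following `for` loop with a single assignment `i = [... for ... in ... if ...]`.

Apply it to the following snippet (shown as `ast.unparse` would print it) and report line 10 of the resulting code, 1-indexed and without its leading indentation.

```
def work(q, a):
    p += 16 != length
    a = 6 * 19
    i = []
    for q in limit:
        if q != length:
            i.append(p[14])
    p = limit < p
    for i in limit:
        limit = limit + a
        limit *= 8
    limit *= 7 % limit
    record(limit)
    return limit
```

Transformed code:
def work(q, a):
    p += 16 != length
    a = 6 * 19
    i = [p[14] for q in limit if q != length]
    p = limit < p
    for i in limit:
        limit = limit + a
        limit *= 8
    limit *= 7 % limit
    record(limit)
    return limit

record(limit)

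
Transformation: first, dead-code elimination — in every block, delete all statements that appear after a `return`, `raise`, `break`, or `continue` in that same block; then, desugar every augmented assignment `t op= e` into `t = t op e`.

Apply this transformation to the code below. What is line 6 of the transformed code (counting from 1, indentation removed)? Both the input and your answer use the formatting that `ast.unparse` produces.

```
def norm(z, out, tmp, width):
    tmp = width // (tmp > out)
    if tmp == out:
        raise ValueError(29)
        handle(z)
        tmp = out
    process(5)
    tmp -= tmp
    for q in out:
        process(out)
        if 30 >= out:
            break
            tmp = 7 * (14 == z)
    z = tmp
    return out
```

tmp = tmp - tmp

Transformed code:
def norm(z, out, tmp, width):
    tmp = width // (tmp > out)
    if tmp == out:
        raise ValueError(29)
    process(5)
    tmp = tmp - tmp
    for q in out:
        process(out)
        if 30 >= out:
            break
    z = tmp
    return out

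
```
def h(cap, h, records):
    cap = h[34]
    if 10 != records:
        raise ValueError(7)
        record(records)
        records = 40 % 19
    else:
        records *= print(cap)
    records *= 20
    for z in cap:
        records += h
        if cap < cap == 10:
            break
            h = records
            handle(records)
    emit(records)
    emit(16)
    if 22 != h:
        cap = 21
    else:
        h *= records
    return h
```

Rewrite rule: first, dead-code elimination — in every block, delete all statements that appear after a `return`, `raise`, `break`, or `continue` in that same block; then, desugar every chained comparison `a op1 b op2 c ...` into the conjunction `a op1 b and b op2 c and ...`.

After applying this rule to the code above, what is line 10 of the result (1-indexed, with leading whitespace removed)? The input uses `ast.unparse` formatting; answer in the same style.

if cap < cap and cap == 10:

Transformed code:
def h(cap, h, records):
    cap = h[34]
    if 10 != records:
        raise ValueError(7)
    else:
        records *= print(cap)
    records *= 20
    for z in cap:
        records += h
        if cap < cap and cap == 10:
            break
    emit(records)
    emit(16)
    if 22 != h:
        cap = 21
    else:
        h *= records
    return h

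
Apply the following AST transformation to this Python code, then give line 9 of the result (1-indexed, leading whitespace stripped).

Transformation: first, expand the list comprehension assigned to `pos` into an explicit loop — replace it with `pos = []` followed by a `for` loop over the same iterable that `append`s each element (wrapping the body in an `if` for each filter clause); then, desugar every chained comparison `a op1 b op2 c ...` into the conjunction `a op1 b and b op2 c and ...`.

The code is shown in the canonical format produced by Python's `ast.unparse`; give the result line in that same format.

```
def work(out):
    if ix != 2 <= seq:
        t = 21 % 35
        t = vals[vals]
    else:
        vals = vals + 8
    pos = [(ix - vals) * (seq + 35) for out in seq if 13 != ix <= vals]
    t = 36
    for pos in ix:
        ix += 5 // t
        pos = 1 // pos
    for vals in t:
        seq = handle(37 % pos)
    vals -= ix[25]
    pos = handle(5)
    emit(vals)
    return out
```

Transformed code:
def work(out):
    if ix != 2 and 2 <= seq:
        t = 21 % 35
        t = vals[vals]
    else:
        vals = vals + 8
    pos = []
    for out in seq:
        if 13 != ix and ix <= vals:
            pos.append((ix - vals) * (seq + 35))
    t = 36
    for pos in ix:
        ix += 5 // t
        pos = 1 // pos
    for vals in t:
        seq = handle(37 % pos)
    vals -= ix[25]
    pos = handle(5)
    emit(vals)
    return out

if 13 != ix and ix <= vals:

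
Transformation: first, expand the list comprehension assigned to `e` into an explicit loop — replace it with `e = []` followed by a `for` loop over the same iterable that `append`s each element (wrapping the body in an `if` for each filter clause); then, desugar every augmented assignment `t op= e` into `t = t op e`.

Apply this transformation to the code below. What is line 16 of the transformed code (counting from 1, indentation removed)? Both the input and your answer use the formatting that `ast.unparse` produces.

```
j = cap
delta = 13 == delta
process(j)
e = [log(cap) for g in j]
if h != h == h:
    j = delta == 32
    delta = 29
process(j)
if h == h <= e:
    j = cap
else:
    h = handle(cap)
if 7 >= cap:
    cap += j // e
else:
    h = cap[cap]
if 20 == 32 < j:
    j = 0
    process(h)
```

Transformed code:
j = cap
delta = 13 == delta
process(j)
e = []
for g in j:
    e.append(log(cap))
if h != h == h:
    j = delta == 32
    delta = 29
process(j)
if h == h <= e:
    j = cap
else:
    h = handle(cap)
if 7 >= cap:
    cap = cap + j // e
else:
    h = cap[cap]
if 20 == 32 < j:
    j = 0
    process(h)

cap = cap + j // e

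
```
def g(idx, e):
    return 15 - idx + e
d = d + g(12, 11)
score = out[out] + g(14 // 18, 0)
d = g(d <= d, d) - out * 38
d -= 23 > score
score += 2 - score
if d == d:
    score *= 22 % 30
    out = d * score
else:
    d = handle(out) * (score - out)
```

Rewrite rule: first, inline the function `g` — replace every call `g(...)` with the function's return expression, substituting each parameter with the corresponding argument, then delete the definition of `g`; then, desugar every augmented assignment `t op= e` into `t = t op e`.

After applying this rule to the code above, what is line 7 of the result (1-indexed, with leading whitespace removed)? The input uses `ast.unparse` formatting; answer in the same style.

Transformed code:
d = d + (15 - 12 + 11)
score = out[out] + (15 - 14 // 18 + 0)
d = 15 - (d <= d) + d - out * 38
d = d - (23 > score)
score = score + (2 - score)
if d == d:
    score = score * (22 % 30)
    out = d * score
else:
    d = handle(out) * (score - out)

score = score * (22 % 30)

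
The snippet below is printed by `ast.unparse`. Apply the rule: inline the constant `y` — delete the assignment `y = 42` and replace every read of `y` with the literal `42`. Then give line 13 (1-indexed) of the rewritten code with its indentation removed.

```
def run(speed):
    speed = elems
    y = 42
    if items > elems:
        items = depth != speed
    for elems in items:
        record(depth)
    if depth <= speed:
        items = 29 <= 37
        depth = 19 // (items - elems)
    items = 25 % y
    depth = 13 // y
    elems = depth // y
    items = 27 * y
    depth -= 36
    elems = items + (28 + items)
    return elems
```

items = 27 * 42

Transformed code:
def run(speed):
    speed = elems
    if items > elems:
        items = depth != speed
    for elems in items:
        record(depth)
    if depth <= speed:
        items = 29 <= 37
        depth = 19 // (items - elems)
    items = 25 % 42
    depth = 13 // 42
    elems = depth // 42
    items = 27 * 42
    depth -= 36
    elems = items + (28 + items)
    return elems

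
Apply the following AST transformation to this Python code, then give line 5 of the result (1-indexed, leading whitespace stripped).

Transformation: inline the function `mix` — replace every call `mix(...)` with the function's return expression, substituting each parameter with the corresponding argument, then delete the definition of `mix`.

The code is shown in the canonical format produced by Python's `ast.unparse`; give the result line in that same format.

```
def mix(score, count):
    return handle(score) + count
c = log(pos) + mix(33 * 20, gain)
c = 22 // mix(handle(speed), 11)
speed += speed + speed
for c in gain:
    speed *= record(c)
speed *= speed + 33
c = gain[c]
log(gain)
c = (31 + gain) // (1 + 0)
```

Transformed code:
c = log(pos) + (handle(33 * 20) + gain)
c = 22 // (handle(handle(speed)) + 11)
speed += speed + speed
for c in gain:
    speed *= record(c)
speed *= speed + 33
c = gain[c]
log(gain)
c = (31 + gain) // (1 + 0)

speed *= record(c)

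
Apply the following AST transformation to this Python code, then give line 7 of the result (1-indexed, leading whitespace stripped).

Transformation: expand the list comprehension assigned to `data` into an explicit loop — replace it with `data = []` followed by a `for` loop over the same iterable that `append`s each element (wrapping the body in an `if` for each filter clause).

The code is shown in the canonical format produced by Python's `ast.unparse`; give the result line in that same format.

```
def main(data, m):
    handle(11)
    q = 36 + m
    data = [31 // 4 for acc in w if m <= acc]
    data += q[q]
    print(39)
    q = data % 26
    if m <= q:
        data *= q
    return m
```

Transformed code:
def main(data, m):
    handle(11)
    q = 36 + m
    data = []
    for acc in w:
        if m <= acc:
            data.append(31 // 4)
    data += q[q]
    print(39)
    q = data % 26
    if m <= q:
        data *= q
    return m

data.append(31 // 4)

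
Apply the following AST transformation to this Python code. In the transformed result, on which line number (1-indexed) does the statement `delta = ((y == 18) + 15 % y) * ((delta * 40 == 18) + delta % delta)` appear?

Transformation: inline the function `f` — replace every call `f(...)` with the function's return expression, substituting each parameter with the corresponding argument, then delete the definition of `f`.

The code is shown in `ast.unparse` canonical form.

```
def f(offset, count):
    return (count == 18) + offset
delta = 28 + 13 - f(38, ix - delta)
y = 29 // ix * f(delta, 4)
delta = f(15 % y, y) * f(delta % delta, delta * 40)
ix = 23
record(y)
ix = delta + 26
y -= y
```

3

Transformed code:
delta = 28 + 13 - ((ix - delta == 18) + 38)
y = 29 // ix * ((4 == 18) + delta)
delta = ((y == 18) + 15 % y) * ((delta * 40 == 18) + delta % delta)
ix = 23
record(y)
ix = delta + 26
y -= y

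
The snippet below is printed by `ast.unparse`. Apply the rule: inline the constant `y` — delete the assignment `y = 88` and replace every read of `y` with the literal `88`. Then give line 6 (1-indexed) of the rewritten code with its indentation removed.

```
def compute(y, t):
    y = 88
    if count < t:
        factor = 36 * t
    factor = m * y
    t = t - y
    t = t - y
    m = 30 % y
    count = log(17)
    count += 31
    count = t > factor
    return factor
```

t = t - 88

Transformed code:
def compute(y, t):
    if count < t:
        factor = 36 * t
    factor = m * 88
    t = t - 88
    t = t - 88
    m = 30 % 88
    count = log(17)
    count += 31
    count = t > factor
    return factor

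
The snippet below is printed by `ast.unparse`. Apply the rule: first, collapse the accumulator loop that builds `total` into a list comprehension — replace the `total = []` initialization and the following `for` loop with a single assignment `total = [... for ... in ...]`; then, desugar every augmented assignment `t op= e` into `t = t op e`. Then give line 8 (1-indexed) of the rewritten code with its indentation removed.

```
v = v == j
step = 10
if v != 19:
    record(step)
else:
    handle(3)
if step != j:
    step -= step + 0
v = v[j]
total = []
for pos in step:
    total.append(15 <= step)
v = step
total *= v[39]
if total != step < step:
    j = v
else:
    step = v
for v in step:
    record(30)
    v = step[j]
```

step = step - (step + 0)

Transformed code:
v = v == j
step = 10
if v != 19:
    record(step)
else:
    handle(3)
if step != j:
    step = step - (step + 0)
v = v[j]
total = [15 <= step for pos in step]
v = step
total = total * v[39]
if total != step < step:
    j = v
else:
    step = v
for v in step:
    record(30)
    v = step[j]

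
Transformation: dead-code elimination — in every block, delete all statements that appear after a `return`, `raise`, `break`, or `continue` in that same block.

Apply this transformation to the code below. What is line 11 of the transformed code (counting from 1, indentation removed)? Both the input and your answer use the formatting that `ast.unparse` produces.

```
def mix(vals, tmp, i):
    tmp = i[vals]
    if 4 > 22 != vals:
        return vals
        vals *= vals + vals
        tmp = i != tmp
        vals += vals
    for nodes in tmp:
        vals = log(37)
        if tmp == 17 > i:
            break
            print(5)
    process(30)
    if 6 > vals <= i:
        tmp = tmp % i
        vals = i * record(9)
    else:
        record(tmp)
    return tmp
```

Transformed code:
def mix(vals, tmp, i):
    tmp = i[vals]
    if 4 > 22 != vals:
        return vals
    for nodes in tmp:
        vals = log(37)
        if tmp == 17 > i:
            break
    process(30)
    if 6 > vals <= i:
        tmp = tmp % i
        vals = i * record(9)
    else:
        record(tmp)
    return tmp

tmp = tmp % i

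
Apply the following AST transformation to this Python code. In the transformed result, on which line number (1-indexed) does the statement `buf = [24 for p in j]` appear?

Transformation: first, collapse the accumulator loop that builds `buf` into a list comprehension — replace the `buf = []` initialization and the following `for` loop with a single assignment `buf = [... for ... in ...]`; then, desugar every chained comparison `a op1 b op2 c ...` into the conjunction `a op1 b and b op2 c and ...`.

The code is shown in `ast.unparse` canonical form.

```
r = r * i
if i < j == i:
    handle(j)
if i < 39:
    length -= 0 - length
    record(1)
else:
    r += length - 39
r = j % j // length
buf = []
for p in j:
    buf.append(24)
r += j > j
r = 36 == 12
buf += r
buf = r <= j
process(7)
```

Transformed code:
r = r * i
if i < j and j == i:
    handle(j)
if i < 39:
    length -= 0 - length
    record(1)
else:
    r += length - 39
r = j % j // length
buf = [24 for p in j]
r += j > j
r = 36 == 12
buf += r
buf = r <= j
process(7)

10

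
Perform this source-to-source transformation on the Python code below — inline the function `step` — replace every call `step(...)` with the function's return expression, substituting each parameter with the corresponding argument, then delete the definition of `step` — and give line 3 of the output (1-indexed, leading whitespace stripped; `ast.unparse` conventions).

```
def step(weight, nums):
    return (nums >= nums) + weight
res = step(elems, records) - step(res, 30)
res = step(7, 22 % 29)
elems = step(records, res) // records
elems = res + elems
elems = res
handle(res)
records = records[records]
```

elems = ((res >= res) + records) // records

Transformed code:
res = (records >= records) + elems - ((30 >= 30) + res)
res = (22 % 29 >= 22 % 29) + 7
elems = ((res >= res) + records) // records
elems = res + elems
elems = res
handle(res)
records = records[records]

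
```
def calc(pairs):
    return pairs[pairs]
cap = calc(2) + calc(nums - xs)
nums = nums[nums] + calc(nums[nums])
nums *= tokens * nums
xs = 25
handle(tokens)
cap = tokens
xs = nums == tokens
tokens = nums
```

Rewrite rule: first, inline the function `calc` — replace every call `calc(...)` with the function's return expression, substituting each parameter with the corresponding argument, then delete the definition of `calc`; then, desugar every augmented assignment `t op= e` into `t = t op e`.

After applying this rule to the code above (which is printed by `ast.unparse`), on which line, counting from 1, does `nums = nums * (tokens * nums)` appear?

Transformed code:
cap = 2[2] + (nums - xs)[nums - xs]
nums = nums[nums] + nums[nums][nums[nums]]
nums = nums * (tokens * nums)
xs = 25
handle(tokens)
cap = tokens
xs = nums == tokens
tokens = nums

3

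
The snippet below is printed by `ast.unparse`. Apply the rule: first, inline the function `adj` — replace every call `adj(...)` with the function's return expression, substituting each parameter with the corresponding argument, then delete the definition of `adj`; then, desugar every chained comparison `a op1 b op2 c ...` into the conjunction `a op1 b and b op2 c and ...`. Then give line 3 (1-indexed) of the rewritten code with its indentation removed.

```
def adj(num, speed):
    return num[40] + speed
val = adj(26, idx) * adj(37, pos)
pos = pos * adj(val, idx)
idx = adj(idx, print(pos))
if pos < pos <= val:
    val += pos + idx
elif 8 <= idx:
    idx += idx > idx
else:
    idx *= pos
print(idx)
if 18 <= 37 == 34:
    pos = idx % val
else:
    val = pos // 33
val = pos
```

Transformed code:
val = (26[40] + idx) * (37[40] + pos)
pos = pos * (val[40] + idx)
idx = idx[40] + print(pos)
if pos < pos and pos <= val:
    val += pos + idx
elif 8 <= idx:
    idx += idx > idx
else:
    idx *= pos
print(idx)
if 18 <= 37 and 37 == 34:
    pos = idx % val
else:
    val = pos // 33
val = pos

idx = idx[40] + print(pos)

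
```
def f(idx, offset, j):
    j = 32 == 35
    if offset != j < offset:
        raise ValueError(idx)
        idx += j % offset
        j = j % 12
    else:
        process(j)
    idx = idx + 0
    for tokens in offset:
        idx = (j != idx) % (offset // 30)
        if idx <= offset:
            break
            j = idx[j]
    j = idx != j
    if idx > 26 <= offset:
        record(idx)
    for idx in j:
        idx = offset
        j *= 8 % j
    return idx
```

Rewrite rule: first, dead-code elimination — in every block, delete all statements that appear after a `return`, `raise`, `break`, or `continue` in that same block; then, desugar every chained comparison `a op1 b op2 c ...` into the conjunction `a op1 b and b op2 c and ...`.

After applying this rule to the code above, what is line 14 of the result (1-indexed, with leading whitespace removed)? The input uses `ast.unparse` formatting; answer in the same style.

record(idx)

Transformed code:
def f(idx, offset, j):
    j = 32 == 35
    if offset != j and j < offset:
        raise ValueError(idx)
    else:
        process(j)
    idx = idx + 0
    for tokens in offset:
        idx = (j != idx) % (offset // 30)
        if idx <= offset:
            break
    j = idx != j
    if idx > 26 and 26 <= offset:
        record(idx)
    for idx in j:
        idx = offset
        j *= 8 % j
    return idx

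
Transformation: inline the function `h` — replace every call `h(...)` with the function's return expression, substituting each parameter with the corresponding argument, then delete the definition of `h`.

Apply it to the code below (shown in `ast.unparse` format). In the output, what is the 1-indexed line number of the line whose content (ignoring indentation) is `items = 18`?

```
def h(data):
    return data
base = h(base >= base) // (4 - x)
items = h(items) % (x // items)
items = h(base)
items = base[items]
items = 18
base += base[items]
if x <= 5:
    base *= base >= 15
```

5

Transformed code:
base = (base >= base) // (4 - x)
items = items % (x // items)
items = base
items = base[items]
items = 18
base += base[items]
if x <= 5:
    base *= base >= 15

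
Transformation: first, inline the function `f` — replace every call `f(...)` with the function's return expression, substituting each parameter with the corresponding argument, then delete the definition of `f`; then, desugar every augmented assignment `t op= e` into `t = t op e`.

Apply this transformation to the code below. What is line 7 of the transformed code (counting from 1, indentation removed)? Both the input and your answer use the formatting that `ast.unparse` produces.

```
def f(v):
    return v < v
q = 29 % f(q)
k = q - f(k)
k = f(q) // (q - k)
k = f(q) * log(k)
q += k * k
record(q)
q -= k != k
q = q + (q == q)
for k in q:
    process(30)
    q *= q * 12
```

Transformed code:
q = 29 % (q < q)
k = q - (k < k)
k = (q < q) // (q - k)
k = (q < q) * log(k)
q = q + k * k
record(q)
q = q - (k != k)
q = q + (q == q)
for k in q:
    process(30)
    q = q * (q * 12)

q = q - (k != k)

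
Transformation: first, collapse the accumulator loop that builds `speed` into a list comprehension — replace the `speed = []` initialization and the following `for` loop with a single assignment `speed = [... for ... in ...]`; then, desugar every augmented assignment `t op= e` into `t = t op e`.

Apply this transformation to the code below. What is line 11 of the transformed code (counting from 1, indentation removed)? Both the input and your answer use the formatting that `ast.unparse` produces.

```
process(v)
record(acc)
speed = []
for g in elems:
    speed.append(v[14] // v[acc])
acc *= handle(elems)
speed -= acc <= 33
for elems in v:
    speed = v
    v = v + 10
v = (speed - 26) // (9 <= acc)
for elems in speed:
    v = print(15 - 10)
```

v = print(15 - 10)

Transformed code:
process(v)
record(acc)
speed = [v[14] // v[acc] for g in elems]
acc = acc * handle(elems)
speed = speed - (acc <= 33)
for elems in v:
    speed = v
    v = v + 10
v = (speed - 26) // (9 <= acc)
for elems in speed:
    v = print(15 - 10)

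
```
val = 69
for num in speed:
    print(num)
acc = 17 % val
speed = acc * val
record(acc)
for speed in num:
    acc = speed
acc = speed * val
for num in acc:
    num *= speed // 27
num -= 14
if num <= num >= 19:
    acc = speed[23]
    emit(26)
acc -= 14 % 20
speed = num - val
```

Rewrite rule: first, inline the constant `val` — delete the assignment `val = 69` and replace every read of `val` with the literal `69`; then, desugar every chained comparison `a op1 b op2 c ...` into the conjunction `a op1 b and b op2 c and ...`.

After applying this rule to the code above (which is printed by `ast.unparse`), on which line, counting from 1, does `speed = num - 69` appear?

Transformed code:
for num in speed:
    print(num)
acc = 17 % 69
speed = acc * 69
record(acc)
for speed in num:
    acc = speed
acc = speed * 69
for num in acc:
    num *= speed // 27
num -= 14
if num <= num and num >= 19:
    acc = speed[23]
    emit(26)
acc -= 14 % 20
speed = num - 69

16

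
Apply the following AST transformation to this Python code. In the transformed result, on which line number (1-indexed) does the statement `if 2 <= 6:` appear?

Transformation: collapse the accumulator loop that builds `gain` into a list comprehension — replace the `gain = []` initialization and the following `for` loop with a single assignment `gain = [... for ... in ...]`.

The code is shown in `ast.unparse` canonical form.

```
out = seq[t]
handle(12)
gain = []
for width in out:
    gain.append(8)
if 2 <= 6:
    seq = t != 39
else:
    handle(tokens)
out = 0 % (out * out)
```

4

Transformed code:
out = seq[t]
handle(12)
gain = [8 for width in out]
if 2 <= 6:
    seq = t != 39
else:
    handle(tokens)
out = 0 % (out * out)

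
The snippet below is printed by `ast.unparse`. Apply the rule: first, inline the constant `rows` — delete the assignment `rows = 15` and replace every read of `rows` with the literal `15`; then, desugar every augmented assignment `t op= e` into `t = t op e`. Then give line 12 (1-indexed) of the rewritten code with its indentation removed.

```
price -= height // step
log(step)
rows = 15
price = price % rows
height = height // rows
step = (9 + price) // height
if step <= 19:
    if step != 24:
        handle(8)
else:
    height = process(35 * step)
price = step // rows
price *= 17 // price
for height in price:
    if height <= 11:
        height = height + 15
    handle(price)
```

Transformed code:
price = price - height // step
log(step)
price = price % 15
height = height // 15
step = (9 + price) // height
if step <= 19:
    if step != 24:
        handle(8)
else:
    height = process(35 * step)
price = step // 15
price = price * (17 // price)
for height in price:
    if height <= 11:
        height = height + 15
    handle(price)

price = price * (17 // price)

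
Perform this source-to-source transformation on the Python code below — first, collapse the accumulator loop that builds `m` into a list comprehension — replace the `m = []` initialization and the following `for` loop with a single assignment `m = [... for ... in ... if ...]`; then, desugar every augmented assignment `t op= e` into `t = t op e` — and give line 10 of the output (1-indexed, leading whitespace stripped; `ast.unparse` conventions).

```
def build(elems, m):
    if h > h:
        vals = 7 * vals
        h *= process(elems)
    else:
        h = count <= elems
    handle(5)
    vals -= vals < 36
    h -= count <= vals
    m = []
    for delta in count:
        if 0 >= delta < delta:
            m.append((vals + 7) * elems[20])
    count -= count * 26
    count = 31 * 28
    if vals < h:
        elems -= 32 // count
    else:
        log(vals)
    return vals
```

Transformed code:
def build(elems, m):
    if h > h:
        vals = 7 * vals
        h = h * process(elems)
    else:
        h = count <= elems
    handle(5)
    vals = vals - (vals < 36)
    h = h - (count <= vals)
    m = [(vals + 7) * elems[20] for delta in count if 0 >= delta < delta]
    count = count - count * 26
    count = 31 * 28
    if vals < h:
        elems = elems - 32 // count
    else:
        log(vals)
    return vals

m = [(vals + 7) * elems[20] for delta in count if 0 >= delta < delta]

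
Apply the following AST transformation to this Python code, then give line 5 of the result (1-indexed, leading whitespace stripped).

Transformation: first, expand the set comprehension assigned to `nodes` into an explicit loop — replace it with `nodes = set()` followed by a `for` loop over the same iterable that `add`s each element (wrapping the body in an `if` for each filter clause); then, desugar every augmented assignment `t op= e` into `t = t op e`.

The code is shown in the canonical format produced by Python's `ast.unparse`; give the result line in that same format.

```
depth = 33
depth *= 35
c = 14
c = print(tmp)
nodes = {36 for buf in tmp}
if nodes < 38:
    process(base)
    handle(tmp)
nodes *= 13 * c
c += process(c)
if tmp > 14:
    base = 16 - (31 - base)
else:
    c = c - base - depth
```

Transformed code:
depth = 33
depth = depth * 35
c = 14
c = print(tmp)
nodes = set()
for buf in tmp:
    nodes.add(36)
if nodes < 38:
    process(base)
    handle(tmp)
nodes = nodes * (13 * c)
c = c + process(c)
if tmp > 14:
    base = 16 - (31 - base)
else:
    c = c - base - depth

nodes = set()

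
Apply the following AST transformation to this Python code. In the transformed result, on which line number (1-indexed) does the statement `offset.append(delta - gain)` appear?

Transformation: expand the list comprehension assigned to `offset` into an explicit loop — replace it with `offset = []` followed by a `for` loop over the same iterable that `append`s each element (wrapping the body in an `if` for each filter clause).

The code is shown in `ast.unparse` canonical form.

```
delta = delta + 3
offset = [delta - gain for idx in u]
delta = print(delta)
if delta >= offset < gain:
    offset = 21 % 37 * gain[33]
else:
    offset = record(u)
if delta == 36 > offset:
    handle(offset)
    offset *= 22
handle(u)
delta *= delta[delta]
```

Transformed code:
delta = delta + 3
offset = []
for idx in u:
    offset.append(delta - gain)
delta = print(delta)
if delta >= offset < gain:
    offset = 21 % 37 * gain[33]
else:
    offset = record(u)
if delta == 36 > offset:
    handle(offset)
    offset *= 22
handle(u)
delta *= delta[delta]

4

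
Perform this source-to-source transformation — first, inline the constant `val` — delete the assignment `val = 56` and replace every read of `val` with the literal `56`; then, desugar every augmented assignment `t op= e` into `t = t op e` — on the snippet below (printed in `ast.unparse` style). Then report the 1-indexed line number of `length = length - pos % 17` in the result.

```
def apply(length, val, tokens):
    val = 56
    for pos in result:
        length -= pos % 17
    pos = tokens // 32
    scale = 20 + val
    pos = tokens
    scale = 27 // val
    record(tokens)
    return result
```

3

Transformed code:
def apply(length, val, tokens):
    for pos in result:
        length = length - pos % 17
    pos = tokens // 32
    scale = 20 + 56
    pos = tokens
    scale = 27 // 56
    record(tokens)
    return result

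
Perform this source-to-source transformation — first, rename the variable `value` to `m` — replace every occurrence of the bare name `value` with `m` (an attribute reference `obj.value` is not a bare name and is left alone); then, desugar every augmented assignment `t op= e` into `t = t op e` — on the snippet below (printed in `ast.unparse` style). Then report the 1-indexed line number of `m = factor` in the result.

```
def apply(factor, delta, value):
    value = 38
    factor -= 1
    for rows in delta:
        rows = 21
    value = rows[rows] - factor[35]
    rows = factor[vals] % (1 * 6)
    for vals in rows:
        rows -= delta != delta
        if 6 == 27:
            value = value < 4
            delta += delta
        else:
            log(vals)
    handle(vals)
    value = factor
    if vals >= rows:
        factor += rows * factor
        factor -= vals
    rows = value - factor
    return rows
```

16

Transformed code:
def apply(factor, delta, m):
    m = 38
    factor = factor - 1
    for rows in delta:
        rows = 21
    m = rows[rows] - factor[35]
    rows = factor[vals] % (1 * 6)
    for vals in rows:
        rows = rows - (delta != delta)
        if 6 == 27:
            m = m < 4
            delta = delta + delta
        else:
            log(vals)
    handle(vals)
    m = factor
    if vals >= rows:
        factor = factor + rows * factor
        factor = factor - vals
    rows = m - factor
    return rows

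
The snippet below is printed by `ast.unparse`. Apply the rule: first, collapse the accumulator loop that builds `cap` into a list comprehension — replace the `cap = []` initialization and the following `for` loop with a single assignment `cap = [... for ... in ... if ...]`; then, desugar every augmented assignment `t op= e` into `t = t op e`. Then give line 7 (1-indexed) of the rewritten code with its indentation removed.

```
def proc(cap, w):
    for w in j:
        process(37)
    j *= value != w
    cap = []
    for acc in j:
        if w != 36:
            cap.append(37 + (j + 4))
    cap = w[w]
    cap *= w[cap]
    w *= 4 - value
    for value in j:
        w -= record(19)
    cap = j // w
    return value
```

cap = cap * w[cap]

Transformed code:
def proc(cap, w):
    for w in j:
        process(37)
    j = j * (value != w)
    cap = [37 + (j + 4) for acc in j if w != 36]
    cap = w[w]
    cap = cap * w[cap]
    w = w * (4 - value)
    for value in j:
        w = w - record(19)
    cap = j // w
    return value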